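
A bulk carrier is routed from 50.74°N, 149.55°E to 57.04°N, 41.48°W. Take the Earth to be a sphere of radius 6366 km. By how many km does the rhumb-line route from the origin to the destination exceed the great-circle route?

Great circle: cos σ = sin φ₁ sin φ₂ + cos φ₁ cos φ₂ cos Δλ,  σ = 1.2538 rad → d_gc = 7981.6 km
Rhumb line: Δψ = +0.1870, q = Δφ/Δψ = 0.5879, d_rh = R√(Δφ²+q²Δλ²) = 11059.7 km
Excess = 11059.7 − 7981.6 = 3078.1 ≈ 3078 km

3078 km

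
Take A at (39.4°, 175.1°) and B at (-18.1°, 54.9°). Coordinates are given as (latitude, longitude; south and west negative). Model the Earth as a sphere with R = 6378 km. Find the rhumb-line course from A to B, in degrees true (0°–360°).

243.0°

Δψ = ln[tan(π/4+φ₂/2)/tan(π/4+φ₁/2)] = -1.0706
Δλ = -2.0979 rad (taken the short way round)
course = atan2(Δλ, Δψ) = 242.96°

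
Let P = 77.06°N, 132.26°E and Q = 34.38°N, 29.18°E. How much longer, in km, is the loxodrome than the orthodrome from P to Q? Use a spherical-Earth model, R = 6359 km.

696 km

Great circle: cos σ = sin φ₁ sin φ₂ + cos φ₁ cos φ₂ cos Δλ,  σ = 1.0373 rad → d_gc = 6596.4 km
Rhumb line: Δψ = -1.5371, q = Δφ/Δψ = 0.4846, d_rh = R√(Δφ²+q²Δλ²) = 7292.2 km
Excess = 7292.2 − 6596.4 = 695.8 ≈ 696 km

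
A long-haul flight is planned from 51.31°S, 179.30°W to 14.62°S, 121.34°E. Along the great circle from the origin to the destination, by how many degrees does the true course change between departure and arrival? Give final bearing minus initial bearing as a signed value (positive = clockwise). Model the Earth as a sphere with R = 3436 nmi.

Initial bearing θ₁ = atan2(sin Δλ cos φ₂, cos φ₁ sin φ₂ − sin φ₁ cos φ₂ cos Δλ) = 285.26°
Final bearing θ₂ = (initial bearing from the destination back to the start) + 180° = 321.45°
Δθ = θ₂ − θ₁ = +36.2°

+36.2°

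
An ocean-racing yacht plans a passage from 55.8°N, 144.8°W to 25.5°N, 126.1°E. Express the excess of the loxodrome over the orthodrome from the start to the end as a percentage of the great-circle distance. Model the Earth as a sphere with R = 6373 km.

5.3%

Great circle: σ = 1.1982 rad → d_gc = Rσ = 7636.1 km
Rhumb: Δφ = -0.5288, Δλ = -1.5551, Δψ = -0.7183, q = Δφ/Δψ = 0.7362 → d_rh = R√(Δφ²+q²Δλ²) = 8037.2 km
Excess = (8037.2 − 7636.1) / 7636.1 = 401.1 / 7636.1 = 5.253% ≈ 5.3%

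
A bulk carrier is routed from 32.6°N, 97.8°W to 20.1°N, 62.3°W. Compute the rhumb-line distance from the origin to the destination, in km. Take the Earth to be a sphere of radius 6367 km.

Δψ = ln[tan(π/4+φ₂/2)/tan(π/4+φ₁/2)] = -0.2442;  Δφ = -0.2182 rad,  Δλ = +0.6196 rad
q = Δφ/Δψ = 0.8934
d = R·√(Δφ² + q²Δλ²) = 6367·0.59501 = 3788 km

3788 km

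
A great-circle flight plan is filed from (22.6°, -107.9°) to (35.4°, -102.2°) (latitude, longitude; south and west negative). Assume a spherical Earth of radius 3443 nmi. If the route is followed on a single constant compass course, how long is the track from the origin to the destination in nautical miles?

825 nmi

Rhumb course C = atan2(Δλ, Δψ) with Δψ = ln[tan(π/4+φ₂/2)/tan(π/4+φ₁/2)] = +0.2563, Δλ = +0.0995 → C = 21.21°
d = R·|Δφ| / |cos C| = 3443·0.22340 / 0.93223 = 825 nmi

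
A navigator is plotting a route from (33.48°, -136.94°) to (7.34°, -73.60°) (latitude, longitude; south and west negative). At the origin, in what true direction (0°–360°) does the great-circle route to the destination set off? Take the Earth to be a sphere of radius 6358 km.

θ = atan2( sin Δλ·cos φ₂ ,  cos φ₁ sin φ₂ − sin φ₁ cos φ₂ cos Δλ )
  = atan2(+0.8864, -0.1389) = 98.91°

98.9°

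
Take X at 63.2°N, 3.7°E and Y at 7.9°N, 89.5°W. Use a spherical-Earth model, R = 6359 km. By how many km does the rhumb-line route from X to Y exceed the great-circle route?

482 km

Great circle: cos σ = sin φ₁ sin φ₂ + cos φ₁ cos φ₂ cos Δλ,  σ = 1.4729 rad → d_gc = 9366.1 km
Rhumb line: Δψ = -1.2962, q = Δφ/Δψ = 0.7446, d_rh = R√(Δφ²+q²Δλ²) = 9848.5 km
Excess = 9848.5 − 9366.1 = 482.4 ≈ 482 km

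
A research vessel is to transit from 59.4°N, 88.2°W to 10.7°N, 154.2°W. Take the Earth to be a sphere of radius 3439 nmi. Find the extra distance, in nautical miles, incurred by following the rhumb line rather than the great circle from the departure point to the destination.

92 nmi

Great circle: cos σ = sin φ₁ sin φ₂ + cos φ₁ cos φ₂ cos Δλ,  σ = 1.1990 rad → d_gc = 4123.5 nmi
Rhumb line: Δψ = -1.1084, q = Δφ/Δψ = 0.7669, d_rh = R√(Δφ²+q²Δλ²) = 4215.9 nmi
Excess = 4215.9 − 4123.5 = 92.4 ≈ 92 nmi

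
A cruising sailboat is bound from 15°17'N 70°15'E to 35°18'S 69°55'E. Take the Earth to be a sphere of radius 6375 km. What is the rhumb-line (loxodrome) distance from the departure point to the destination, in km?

Δψ = ln[tan(π/4+φ₂/2)/tan(π/4+φ₁/2)] = -0.9292;  Δφ = -0.8828 rad,  Δλ = -0.0058 rad
q = Δφ/Δψ = 0.9501
d = R·√(Δφ² + q²Δλ²) = 6375·0.88286 = 5628 km

5628 km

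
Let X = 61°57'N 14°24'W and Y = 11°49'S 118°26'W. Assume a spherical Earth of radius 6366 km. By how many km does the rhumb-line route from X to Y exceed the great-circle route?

531 km

Great circle: cos σ = sin φ₁ sin φ₂ + cos φ₁ cos φ₂ cos Δλ,  σ = 1.8675 rad → d_gc = 11888.3 km
Rhumb line: Δψ = -1.5948, q = Δφ/Δψ = 0.8073, d_rh = R√(Δφ²+q²Δλ²) = 12419.6 km
Excess = 12419.6 − 11888.3 = 531.3 ≈ 531 km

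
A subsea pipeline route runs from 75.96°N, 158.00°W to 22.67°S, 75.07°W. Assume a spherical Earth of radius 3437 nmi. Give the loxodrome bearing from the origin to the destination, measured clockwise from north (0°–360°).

Meridional parts: M(φ₁)=+2.0944, M(φ₂)=-0.4064 → ΔM = -2.5009;  Δλ = +1.4474 rad
tan C = Δλ / ΔM = -0.5788 → C = 149.94°

149.9°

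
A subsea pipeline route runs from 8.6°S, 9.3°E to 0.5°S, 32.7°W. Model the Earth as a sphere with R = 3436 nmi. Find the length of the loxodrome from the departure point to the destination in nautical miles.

2555 nmi

Δψ = ln[tan(π/4+φ₂/2)/tan(π/4+φ₁/2)] = +0.1419;  Δφ = +0.1414 rad,  Δλ = -0.7330 rad
q = Δφ/Δψ = 0.9960
d = R·√(Δφ² + q²Δλ²) = 3436·0.74367 = 2555 nmi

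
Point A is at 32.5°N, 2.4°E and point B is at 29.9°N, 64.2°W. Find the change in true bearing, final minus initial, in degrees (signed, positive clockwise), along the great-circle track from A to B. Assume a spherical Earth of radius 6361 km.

Initial bearing θ₁ = atan2(sin Δλ cos φ₂, cos φ₁ sin φ₂ − sin φ₁ cos φ₂ cos Δλ) = 286.48°
Final bearing θ₂ = (initial bearing from the destination back to the start) + 180° = 248.89°
Δθ = θ₂ − θ₁ = -37.6°

-37.6°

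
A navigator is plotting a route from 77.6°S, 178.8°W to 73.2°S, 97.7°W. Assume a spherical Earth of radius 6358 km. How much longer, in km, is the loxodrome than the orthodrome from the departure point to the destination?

Great circle: cos σ = sin φ₁ sin φ₂ + cos φ₁ cos φ₂ cos Δλ,  σ = 0.3345 rad → d_gc = 2126.5 km
Rhumb line: Δψ = +0.3070, q = Δφ/Δψ = 0.2502, d_rh = R√(Δφ²+q²Δλ²) = 2303.7 km
Excess = 2303.7 − 2126.5 = 177.2 ≈ 177 km

177 km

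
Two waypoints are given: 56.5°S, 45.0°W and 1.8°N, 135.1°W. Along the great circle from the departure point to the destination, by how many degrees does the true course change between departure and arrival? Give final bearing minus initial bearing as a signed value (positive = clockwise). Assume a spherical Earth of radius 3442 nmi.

Initial bearing θ₁ = atan2(sin Δλ cos φ₂, cos φ₁ sin φ₂ − sin φ₁ cos φ₂ cos Δλ) = 270.91°
Final bearing θ₂ = (initial bearing from the destination back to the start) + 180° = 326.49°
Δθ = θ₂ − θ₁ = +55.6°

+55.6°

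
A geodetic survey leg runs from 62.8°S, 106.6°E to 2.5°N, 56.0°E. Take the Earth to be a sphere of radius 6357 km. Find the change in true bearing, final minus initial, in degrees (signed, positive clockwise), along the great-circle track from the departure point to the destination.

+31.5°

Initial bearing θ₁ = atan2(sin Δλ cos φ₂, cos φ₁ sin φ₂ − sin φ₁ cos φ₂ cos Δλ) = 307.10°
Final bearing θ₂ = (initial bearing from the destination back to the start) + 180° = 338.60°
Δθ = θ₂ − θ₁ = +31.5°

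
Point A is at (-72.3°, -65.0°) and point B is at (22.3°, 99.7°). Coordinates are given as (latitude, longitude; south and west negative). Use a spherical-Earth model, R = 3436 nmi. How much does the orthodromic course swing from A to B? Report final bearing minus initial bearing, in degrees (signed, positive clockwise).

Initial bearing θ₁ = atan2(sin Δλ cos φ₂, cos φ₁ sin φ₂ − sin φ₁ cos φ₂ cos Δλ) = 161.62°
Final bearing θ₂ = (initial bearing from the destination back to the start) + 180° = 5.95°
Δθ = θ₂ − θ₁ = -155.7°

-155.7°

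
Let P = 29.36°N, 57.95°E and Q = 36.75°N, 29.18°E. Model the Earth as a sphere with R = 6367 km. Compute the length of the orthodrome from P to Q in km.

2790 km

Haversine: a = sin²(Δφ/2)+cos φ₁ cos φ₂ sin²(Δλ/2) = 0.04726;  σ = 2·atan2(√a,√(1−a))
σ = 25.111° → d = Rσ = 6367·0.43826 = 2790 km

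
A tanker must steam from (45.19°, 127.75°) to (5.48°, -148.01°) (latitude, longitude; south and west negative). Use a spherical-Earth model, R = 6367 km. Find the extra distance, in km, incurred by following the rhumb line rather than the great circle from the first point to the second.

202 km

Great circle: cos σ = sin φ₁ sin φ₂ + cos φ₁ cos φ₂ cos Δλ,  σ = 1.4322 rad → d_gc = 9118.8 km
Rhumb line: Δψ = -0.7903, q = Δφ/Δψ = 0.8770, d_rh = R√(Δφ²+q²Δλ²) = 9320.5 km
Excess = 9320.5 − 9118.8 = 201.7 ≈ 202 km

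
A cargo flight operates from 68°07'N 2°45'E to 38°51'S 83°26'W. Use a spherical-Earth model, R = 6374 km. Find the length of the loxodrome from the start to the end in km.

Δψ = ln[tan(π/4+φ₂/2)/tan(π/4+φ₁/2)] = -2.3803;  Δφ = -1.8669 rad,  Δλ = -1.5042 rad
q = Δφ/Δψ = 0.7843
d = R·√(Δφ² + q²Δλ²) = 6374·2.20844 = 14077 km

14077 km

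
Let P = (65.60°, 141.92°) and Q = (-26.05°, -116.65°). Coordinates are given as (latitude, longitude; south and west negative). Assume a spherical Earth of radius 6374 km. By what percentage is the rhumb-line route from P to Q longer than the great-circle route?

3.4%

Great circle: σ = 2.0640 rad → d_gc = Rσ = 13156.2 km
Rhumb: Δφ = -1.5996, Δλ = +1.7703, Δψ = -2.0027, q = Δφ/Δψ = 0.7987 → d_rh = R√(Δφ²+q²Δλ²) = 13608.1 km
Excess = (13608.1 − 13156.2) / 13156.2 = 451.9 / 13156.2 = 3.43% ≈ 3.4%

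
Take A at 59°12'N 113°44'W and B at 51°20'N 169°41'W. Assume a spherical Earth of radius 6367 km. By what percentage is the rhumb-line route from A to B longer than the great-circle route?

Great circle: σ = 0.5552 rad → d_gc = Rσ = 3534.9 km
Rhumb: Δφ = -0.1373, Δλ = -0.9765, Δψ = -0.2420, q = Δφ/Δψ = 0.5674 → d_rh = R√(Δφ²+q²Δλ²) = 3634.7 km
Excess = (3634.7 − 3534.9) / 3534.9 = 99.8 / 3534.9 = 2.82% ≈ 2.8%

2.8%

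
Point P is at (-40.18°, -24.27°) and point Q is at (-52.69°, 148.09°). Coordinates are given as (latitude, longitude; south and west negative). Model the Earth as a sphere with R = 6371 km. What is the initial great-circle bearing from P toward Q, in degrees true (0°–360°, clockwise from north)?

θ = atan2( sin Δλ·cos φ₂ ,  cos φ₁ sin φ₂ − sin φ₁ cos φ₂ cos Δλ )
  = atan2(+0.0806, -0.9953) = 175.37°

175.4°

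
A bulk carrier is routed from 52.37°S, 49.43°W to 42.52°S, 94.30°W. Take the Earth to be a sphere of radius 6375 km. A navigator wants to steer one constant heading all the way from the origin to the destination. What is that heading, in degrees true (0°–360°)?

288.1°

Δψ = ln[tan(π/4+φ₂/2)/tan(π/4+φ₁/2)] = +0.2553
Δλ = -0.7831 rad (taken the short way round)
course = atan2(Δλ, Δψ) = 288.05°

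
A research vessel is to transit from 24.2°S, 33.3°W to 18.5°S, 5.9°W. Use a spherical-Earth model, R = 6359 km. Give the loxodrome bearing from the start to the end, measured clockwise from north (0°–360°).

Δψ = ln[tan(π/4+φ₂/2)/tan(π/4+φ₁/2)] = +0.1069
Δλ = +0.4782 rad (taken the short way round)
course = atan2(Δλ, Δψ) = 77.40°

77.4°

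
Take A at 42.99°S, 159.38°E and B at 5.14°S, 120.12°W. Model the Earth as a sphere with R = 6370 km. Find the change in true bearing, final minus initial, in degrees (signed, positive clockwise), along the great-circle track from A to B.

Initial bearing θ₁ = atan2(sin Δλ cos φ₂, cos φ₁ sin φ₂ − sin φ₁ cos φ₂ cos Δλ) = 87.29°
Final bearing θ₂ = (initial bearing from the destination back to the start) + 180° = 47.19°
Δθ = θ₂ − θ₁ = -40.1°

-40.1°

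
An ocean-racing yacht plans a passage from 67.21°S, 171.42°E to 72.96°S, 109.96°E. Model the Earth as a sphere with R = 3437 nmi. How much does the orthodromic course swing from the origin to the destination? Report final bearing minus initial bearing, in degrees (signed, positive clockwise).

+58.5°

At departure: θ₁ = atan2(sin Δλ cos φ₂, cos φ₁ sin φ₂ − sin φ₁ cos φ₂ cos Δλ) = 226.86°
At arrival: θ₂ = atan2(sin Δλ cos φ₁, −cos φ₂ sin φ₁ + sin φ₂ cos φ₁ cos Δλ) = 285.32°
Δθ = θ₂ − θ₁ = +58.5°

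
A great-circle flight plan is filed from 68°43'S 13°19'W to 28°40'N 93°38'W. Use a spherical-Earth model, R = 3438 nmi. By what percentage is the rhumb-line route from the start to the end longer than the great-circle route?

Great circle: σ = 1.9752 rad → d_gc = Rσ = 6790.6 nmi
Rhumb: Δφ = +1.6997, Δλ = -1.4018, Δψ = +2.1945, q = Δφ/Δψ = 0.7745 → d_rh = R√(Δφ²+q²Δλ²) = 6933.9 nmi
Excess = (6933.9 − 6790.6) / 6790.6 = 143.3 / 6790.6 = 2.11% ≈ 2.1%

2.1%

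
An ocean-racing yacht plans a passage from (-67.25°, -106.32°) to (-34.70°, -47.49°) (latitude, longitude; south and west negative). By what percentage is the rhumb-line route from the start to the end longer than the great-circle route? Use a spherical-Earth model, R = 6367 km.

Great circle: σ = 0.8099 rad → d_gc = Rσ = 5156.9 km
Rhumb: Δφ = +0.5681, Δλ = +1.0268, Δψ = +0.9571, q = Δφ/Δψ = 0.5936 → d_rh = R√(Δφ²+q²Δλ²) = 5304.9 km
Excess = (5304.9 − 5156.9) / 5156.9 = 148.0 / 5156.9 = 2.87% ≈ 2.9%

2.9%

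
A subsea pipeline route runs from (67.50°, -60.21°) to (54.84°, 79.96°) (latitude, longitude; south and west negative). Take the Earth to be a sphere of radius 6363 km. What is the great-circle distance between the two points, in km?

6010 km

Haversine: a = sin²(Δφ/2)+cos φ₁ cos φ₂ sin²(Δλ/2) = 0.20696;  σ = 2·atan2(√a,√(1−a))
σ = 54.121° → d = Rσ = 6363·0.94458 = 6010 km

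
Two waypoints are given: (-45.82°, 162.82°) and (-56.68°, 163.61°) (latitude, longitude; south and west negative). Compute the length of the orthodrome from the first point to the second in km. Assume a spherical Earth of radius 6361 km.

1207 km

Haversine: a = sin²(Δφ/2)+cos φ₁ cos φ₂ sin²(Δλ/2) = 0.00897;  σ = 2·atan2(√a,√(1−a))
σ = 10.871° → d = Rσ = 6361·0.18974 = 1207 km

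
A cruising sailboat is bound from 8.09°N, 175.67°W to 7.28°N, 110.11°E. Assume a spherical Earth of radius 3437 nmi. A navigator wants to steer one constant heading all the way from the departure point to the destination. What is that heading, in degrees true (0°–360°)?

269.4°

Δψ = ln[tan(π/4+φ₂/2)/tan(π/4+φ₁/2)] = -0.0143
Δλ = -1.2954 rad (taken the short way round)
course = atan2(Δλ, Δψ) = 269.37°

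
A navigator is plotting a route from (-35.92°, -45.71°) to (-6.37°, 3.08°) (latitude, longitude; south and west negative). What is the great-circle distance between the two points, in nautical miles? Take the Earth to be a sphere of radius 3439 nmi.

Haversine: a = sin²(Δφ/2)+cos φ₁ cos φ₂ sin²(Δλ/2) = 0.20233;  σ = 2·atan2(√a,√(1−a))
σ = 53.464° → d = Rσ = 3439·0.93312 = 3209 nmi

3209 nmi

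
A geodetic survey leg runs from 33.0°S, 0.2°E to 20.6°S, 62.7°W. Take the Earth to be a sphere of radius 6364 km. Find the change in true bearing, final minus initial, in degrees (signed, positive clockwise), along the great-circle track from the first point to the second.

At departure: θ₁ = atan2(sin Δλ cos φ₂, cos φ₁ sin φ₂ − sin φ₁ cos φ₂ cos Δλ) = 265.69°
At arrival: θ₂ = atan2(sin Δλ cos φ₁, −cos φ₂ sin φ₁ + sin φ₂ cos φ₁ cos Δλ) = 296.69°
Δθ = θ₂ − θ₁ = +31.0°

+31.0°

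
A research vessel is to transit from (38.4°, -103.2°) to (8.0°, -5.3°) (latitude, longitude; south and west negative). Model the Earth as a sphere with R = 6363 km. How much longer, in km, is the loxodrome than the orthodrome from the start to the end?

Great circle: cos σ = sin φ₁ sin φ₂ + cos φ₁ cos φ₂ cos Δλ,  σ = 1.5910 rad → d_gc = 10123.6 km
Rhumb line: Δψ = -0.5868, q = Δφ/Δψ = 0.9042, d_rh = R√(Δφ²+q²Δλ²) = 10394.4 km
Excess = 10394.4 − 10123.6 = 270.8 ≈ 271 km

271 km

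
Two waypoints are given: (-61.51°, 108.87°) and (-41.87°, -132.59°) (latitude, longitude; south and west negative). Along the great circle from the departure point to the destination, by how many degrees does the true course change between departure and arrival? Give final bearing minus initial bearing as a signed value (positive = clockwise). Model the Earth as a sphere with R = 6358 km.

At departure: θ₁ = atan2(sin Δλ cos φ₂, cos φ₁ sin φ₂ − sin φ₁ cos φ₂ cos Δλ) = 133.97°
At arrival: θ₂ = atan2(sin Δλ cos φ₁, −cos φ₂ sin φ₁ + sin φ₂ cos φ₁ cos Δλ) = 27.45°
Δθ = θ₂ − θ₁ = -106.5°

-106.5°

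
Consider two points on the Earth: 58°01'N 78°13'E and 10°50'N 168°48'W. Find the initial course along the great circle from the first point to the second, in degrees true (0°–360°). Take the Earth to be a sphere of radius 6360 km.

64.8°

N = sin Δλ·cos φ₂ = +0.9042;  D = cos φ₁ sin φ₂ − sin φ₁ cos φ₂ cos Δλ = +0.4248
initial course = atan2(N, D) = 64.83°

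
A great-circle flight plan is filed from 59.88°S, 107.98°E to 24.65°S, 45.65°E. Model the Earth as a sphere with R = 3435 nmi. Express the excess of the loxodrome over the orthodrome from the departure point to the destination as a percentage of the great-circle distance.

Great circle: σ = 0.9612 rad → d_gc = Rσ = 3301.6 nmi
Rhumb: Δφ = +0.6149, Δλ = -1.0879, Δψ = +0.8686, q = Δφ/Δψ = 0.7079 → d_rh = R√(Δφ²+q²Δλ²) = 3385.0 nmi
Excess = (3385.0 − 3301.6) / 3301.6 = 83.4 / 3301.6 = 2.53% ≈ 2.5%

2.5%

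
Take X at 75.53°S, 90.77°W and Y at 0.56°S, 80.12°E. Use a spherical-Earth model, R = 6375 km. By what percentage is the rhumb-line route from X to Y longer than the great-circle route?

Great circle: σ = 1.8103 rad → d_gc = Rσ = 11540.8 km
Rhumb: Δφ = +1.3085, Δλ = +2.9826, Δψ = +2.0542, q = Δφ/Δψ = 0.6370 → d_rh = R√(Δφ²+q²Δλ²) = 14706.1 km
Excess = (14706.1 − 11540.8) / 11540.8 = 3165.3 / 11540.8 = 27.43% ≈ 27.4%

27.4%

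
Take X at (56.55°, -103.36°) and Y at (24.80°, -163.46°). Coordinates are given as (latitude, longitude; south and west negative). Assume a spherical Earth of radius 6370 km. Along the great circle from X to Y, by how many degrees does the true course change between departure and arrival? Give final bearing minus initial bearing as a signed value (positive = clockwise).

-42.8°

Initial bearing θ₁ = atan2(sin Δλ cos φ₂, cos φ₁ sin φ₂ − sin φ₁ cos φ₂ cos Δλ) = 259.46°
Final bearing θ₂ = (initial bearing from the destination back to the start) + 180° = 216.65°
Δθ = θ₂ − θ₁ = -42.8°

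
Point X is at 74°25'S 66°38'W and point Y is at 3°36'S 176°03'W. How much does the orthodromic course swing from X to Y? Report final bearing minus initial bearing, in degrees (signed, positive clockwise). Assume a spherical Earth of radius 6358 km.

Initial bearing θ₁ = atan2(sin Δλ cos φ₂, cos φ₁ sin φ₂ − sin φ₁ cos φ₂ cos Δλ) = 250.33°
Final bearing θ₂ = (initial bearing from the destination back to the start) + 180° = 345.32°
Δθ = θ₂ − θ₁ = +95.0°

+95.0°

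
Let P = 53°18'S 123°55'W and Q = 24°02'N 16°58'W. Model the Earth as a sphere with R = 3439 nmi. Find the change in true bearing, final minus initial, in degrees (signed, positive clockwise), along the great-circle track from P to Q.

-47.2°

At departure: θ₁ = atan2(sin Δλ cos φ₂, cos φ₁ sin φ₂ − sin φ₁ cos φ₂ cos Δλ) = 88.04°
At arrival: θ₂ = atan2(sin Δλ cos φ₁, −cos φ₂ sin φ₁ + sin φ₂ cos φ₁ cos Δλ) = 40.84°
Δθ = θ₂ − θ₁ = -47.2°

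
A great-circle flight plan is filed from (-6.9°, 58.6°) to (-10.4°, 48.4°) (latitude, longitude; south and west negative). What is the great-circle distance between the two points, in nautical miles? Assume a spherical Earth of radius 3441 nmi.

Haversine: a = sin²(Δφ/2)+cos φ₁ cos φ₂ sin²(Δλ/2) = 0.00865;  σ = 2·atan2(√a,√(1−a))
σ = 10.672° → d = Rσ = 3441·0.18627 = 641 nmi

641 nmi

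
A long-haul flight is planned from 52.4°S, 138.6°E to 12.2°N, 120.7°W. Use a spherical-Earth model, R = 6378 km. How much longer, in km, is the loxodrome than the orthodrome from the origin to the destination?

324 km

Great circle: cos σ = sin φ₁ sin φ₂ + cos φ₁ cos φ₂ cos Δλ,  σ = 1.8527 rad → d_gc = 11816.3 km
Rhumb line: Δψ = +1.2921, q = Δφ/Δψ = 0.8726, d_rh = R√(Δφ²+q²Δλ²) = 12140.3 km
Excess = 12140.3 − 11816.3 = 324.0 ≈ 324 km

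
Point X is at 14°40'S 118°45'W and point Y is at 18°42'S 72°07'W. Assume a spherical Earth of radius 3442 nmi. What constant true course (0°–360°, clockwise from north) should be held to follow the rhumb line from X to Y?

Δψ = ln[tan(π/4+φ₂/2)/tan(π/4+φ₁/2)] = -0.0735
Δλ = +0.8139 rad (taken the short way round)
course = atan2(Δλ, Δψ) = 95.16°

95.2°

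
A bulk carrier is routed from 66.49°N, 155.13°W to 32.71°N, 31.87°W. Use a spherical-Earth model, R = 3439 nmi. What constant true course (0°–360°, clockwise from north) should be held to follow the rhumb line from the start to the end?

114.2°

Meridional parts: M(φ₁)=+1.5698, M(φ₂)=+0.6047 → ΔM = -0.9651;  Δλ = +2.1513 rad
tan C = Δλ / ΔM = -2.2291 → C = 114.16°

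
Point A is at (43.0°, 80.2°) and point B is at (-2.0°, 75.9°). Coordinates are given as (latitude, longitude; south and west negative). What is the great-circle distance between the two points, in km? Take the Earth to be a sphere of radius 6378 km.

Haversine: a = sin²(Δφ/2)+cos φ₁ cos φ₂ sin²(Δλ/2) = 0.14748;  σ = 2·atan2(√a,√(1−a))
σ = 45.166° → d = Rσ = 6378·0.78830 = 5028 km

5028 km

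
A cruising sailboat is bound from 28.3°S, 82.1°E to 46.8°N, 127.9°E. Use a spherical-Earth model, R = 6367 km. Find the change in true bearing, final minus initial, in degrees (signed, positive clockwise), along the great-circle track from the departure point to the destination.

Initial bearing θ₁ = atan2(sin Δλ cos φ₂, cos φ₁ sin φ₂ − sin φ₁ cos φ₂ cos Δλ) = 29.48°
Final bearing θ₂ = (initial bearing from the destination back to the start) + 180° = 39.27°
Δθ = θ₂ − θ₁ = +9.8°

+9.8°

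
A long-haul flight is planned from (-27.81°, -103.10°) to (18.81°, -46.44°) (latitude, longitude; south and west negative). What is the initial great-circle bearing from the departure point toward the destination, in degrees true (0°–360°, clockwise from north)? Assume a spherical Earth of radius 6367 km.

56.3°

N = sin Δλ·cos φ₂ = +0.7908;  D = cos φ₁ sin φ₂ − sin φ₁ cos φ₂ cos Δλ = +0.5279
initial course = atan2(N, D) = 56.27°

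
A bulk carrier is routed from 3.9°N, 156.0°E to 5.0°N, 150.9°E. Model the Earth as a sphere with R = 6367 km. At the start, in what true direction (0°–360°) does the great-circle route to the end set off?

282.4°

θ = atan2( sin Δλ·cos φ₂ ,  cos φ₁ sin φ₂ − sin φ₁ cos φ₂ cos Δλ )
  = atan2(-0.0886, +0.0195) = 282.40°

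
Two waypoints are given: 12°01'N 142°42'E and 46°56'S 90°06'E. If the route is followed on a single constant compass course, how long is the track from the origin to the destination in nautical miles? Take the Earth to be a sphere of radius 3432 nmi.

4532 nmi

Δψ = ln[tan(π/4+φ₂/2)/tan(π/4+φ₁/2)] = -1.1412;  Δφ = -1.0289 rad,  Δλ = -0.9180 rad
q = Δφ/Δψ = 0.9016
d = R·√(Δφ² + q²Δλ²) = 3432·1.32046 = 4532 nmi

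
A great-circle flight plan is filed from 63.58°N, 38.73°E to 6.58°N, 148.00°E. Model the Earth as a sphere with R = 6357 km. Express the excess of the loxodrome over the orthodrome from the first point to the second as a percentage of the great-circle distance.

Great circle: σ = 1.6141 rad → d_gc = Rσ = 10260.6 km
Rhumb: Δφ = -0.9948, Δλ = +1.9071, Δψ = -1.3342, q = Δφ/Δψ = 0.7456 → d_rh = R√(Δφ²+q²Δλ²) = 11032.3 km
Excess = (11032.3 − 10260.6) / 10260.6 = 771.7 / 10260.6 = 7.52% ≈ 7.5%

7.5%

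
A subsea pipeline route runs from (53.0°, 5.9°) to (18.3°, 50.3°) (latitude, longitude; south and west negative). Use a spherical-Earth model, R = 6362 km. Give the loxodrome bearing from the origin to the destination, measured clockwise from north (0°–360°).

Meridional parts: M(φ₁)=+1.0948, M(φ₂)=+0.3250 → ΔM = -0.7699;  Δλ = +0.7749 rad
tan C = Δλ / ΔM = -1.0066 → C = 134.81°

134.8°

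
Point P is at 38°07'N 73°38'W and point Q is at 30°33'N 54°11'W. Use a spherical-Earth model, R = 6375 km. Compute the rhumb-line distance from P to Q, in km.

Δψ = ln[tan(π/4+φ₂/2)/tan(π/4+φ₁/2)] = -0.1602;  Δφ = -0.1321 rad,  Δλ = +0.3395 rad
q = Δφ/Δψ = 0.8246
d = R·√(Δφ² + q²Δλ²) = 6375·0.30952 = 1973 km

1973 km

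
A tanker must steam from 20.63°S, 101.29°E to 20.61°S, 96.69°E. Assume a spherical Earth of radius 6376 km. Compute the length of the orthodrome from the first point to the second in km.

Haversine: a = sin²(Δφ/2)+cos φ₁ cos φ₂ sin²(Δλ/2) = 0.00141;  σ = 2·atan2(√a,√(1−a))
σ = 4.305° → d = Rσ = 6376·0.07514 = 479 km

479 km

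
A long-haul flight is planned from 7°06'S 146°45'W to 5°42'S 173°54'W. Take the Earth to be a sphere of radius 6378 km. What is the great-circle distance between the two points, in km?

3007 km

Haversine: a = sin²(Δφ/2)+cos φ₁ cos φ₂ sin²(Δλ/2) = 0.05455;  σ = 2·atan2(√a,√(1−a))
σ = 27.013° → d = Rσ = 6378·0.47147 = 3007 km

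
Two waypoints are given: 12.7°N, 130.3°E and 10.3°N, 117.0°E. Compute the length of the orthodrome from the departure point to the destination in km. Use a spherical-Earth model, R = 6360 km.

1471 km

cos σ = sin φ₁ sin φ₂ + cos φ₁ cos φ₂ cos Δλ
      = sin(12.70°)sin(10.30°) + cos(12.70°)cos(10.30°)cos(-13.30°) = 0.9734
σ = 13.250° → d = Rσ = 6360·0.23125 = 1471 km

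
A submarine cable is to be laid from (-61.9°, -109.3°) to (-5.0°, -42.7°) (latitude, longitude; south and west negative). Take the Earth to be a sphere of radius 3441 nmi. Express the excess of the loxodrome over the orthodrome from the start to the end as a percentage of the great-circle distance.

Great circle: σ = 1.3044 rad → d_gc = Rσ = 4488.5 nmi
Rhumb: Δφ = +0.9931, Δλ = +1.1624, Δψ = +1.2979, q = Δφ/Δψ = 0.7652 → d_rh = R√(Δφ²+q²Δλ²) = 4587.4 nmi
Excess = (4587.4 − 4488.5) / 4488.5 = 98.9 / 4488.5 = 2.20% ≈ 2.2%

2.2%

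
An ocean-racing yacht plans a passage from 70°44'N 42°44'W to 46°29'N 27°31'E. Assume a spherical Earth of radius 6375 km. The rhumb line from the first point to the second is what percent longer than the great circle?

4.9%

Great circle: σ = 0.7054 rad → d_gc = Rσ = 4497.1 km
Rhumb: Δφ = -0.4232, Δλ = +1.2261, Δψ = -0.8550, q = Δφ/Δψ = 0.4950 → d_rh = R√(Δφ²+q²Δλ²) = 4717.0 km
Excess = (4717.0 − 4497.1) / 4497.1 = 219.9 / 4497.1 = 4.89% ≈ 4.9%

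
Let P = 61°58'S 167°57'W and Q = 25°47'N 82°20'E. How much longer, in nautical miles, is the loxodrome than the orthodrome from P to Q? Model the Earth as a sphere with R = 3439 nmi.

Great circle: cos σ = sin φ₁ sin φ₂ + cos φ₁ cos φ₂ cos Δλ,  σ = 2.1255 rad → d_gc = 7309.7 nmi
Rhumb line: Δψ = +1.8538, q = Δφ/Δψ = 0.8262, d_rh = R√(Δφ²+q²Δλ²) = 7572.4 nmi
Excess = 7572.4 − 7309.7 = 262.7 ≈ 263 nmi

263 nmi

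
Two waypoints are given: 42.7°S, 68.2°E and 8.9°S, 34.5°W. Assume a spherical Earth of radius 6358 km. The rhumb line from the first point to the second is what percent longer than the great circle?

3.7%

Great circle: σ = 1.6255 rad → d_gc = Rσ = 10335.1 km
Rhumb: Δφ = +0.5899, Δλ = -1.7925, Δψ = +0.6697, q = Δφ/Δψ = 0.8808 → d_rh = R√(Δφ²+q²Δλ²) = 10716.1 km
Excess = (10716.1 − 10335.1) / 10335.1 = 381.0 / 10335.1 = 3.69% ≈ 3.7%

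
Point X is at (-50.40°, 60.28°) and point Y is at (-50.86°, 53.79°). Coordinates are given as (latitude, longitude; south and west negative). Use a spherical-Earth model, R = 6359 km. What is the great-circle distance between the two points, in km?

Haversine: a = sin²(Δφ/2)+cos φ₁ cos φ₂ sin²(Δλ/2) = 0.00131;  σ = 2·atan2(√a,√(1−a))
σ = 4.141° → d = Rσ = 6359·0.07227 = 460 km

460 km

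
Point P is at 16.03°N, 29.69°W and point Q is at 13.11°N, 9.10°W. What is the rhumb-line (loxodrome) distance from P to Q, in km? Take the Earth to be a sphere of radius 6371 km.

2239 km

Δψ = ln[tan(π/4+φ₂/2)/tan(π/4+φ₁/2)] = -0.0527;  Δφ = -0.0510 rad,  Δλ = +0.3594 rad
q = Δφ/Δψ = 0.9677
d = R·√(Δφ² + q²Δλ²) = 6371·0.35148 = 2239 km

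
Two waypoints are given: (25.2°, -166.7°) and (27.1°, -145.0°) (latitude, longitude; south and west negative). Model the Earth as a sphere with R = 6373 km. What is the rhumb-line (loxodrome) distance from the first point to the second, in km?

2177 km

Rhumb course C = atan2(Δλ, Δψ) with Δψ = ln[tan(π/4+φ₂/2)/tan(π/4+φ₁/2)] = +0.0369, Δλ = +0.3787 → C = 84.43°
d = R·|Δφ| / |cos C| = 6373·0.03316 / 0.09709 = 2177 km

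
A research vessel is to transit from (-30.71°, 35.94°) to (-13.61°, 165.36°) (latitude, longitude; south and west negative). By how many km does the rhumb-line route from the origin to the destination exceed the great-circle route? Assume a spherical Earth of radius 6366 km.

Great circle: cos σ = sin φ₁ sin φ₂ + cos φ₁ cos φ₂ cos Δλ,  σ = 1.9937 rad → d_gc = 12692.2 km
Rhumb line: Δψ = +0.3239, q = Δφ/Δψ = 0.9215, d_rh = R√(Δφ²+q²Δλ²) = 13386.8 km
Excess = 13386.8 − 12692.2 = 694.6 ≈ 695 km

695 km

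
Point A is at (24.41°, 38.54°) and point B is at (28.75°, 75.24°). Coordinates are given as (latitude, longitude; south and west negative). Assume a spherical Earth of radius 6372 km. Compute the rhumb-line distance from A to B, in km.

3681 km

Rhumb course C = atan2(Δλ, Δψ) with Δψ = ln[tan(π/4+φ₂/2)/tan(π/4+φ₁/2)] = +0.0847, Δλ = +0.6405 → C = 82.46°
d = R·|Δφ| / |cos C| = 6372·0.07575 / 0.13114 = 3681 km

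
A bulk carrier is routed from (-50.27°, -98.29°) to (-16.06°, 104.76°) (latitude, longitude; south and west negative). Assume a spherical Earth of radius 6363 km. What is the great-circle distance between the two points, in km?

12287 km

Haversine: a = sin²(Δφ/2)+cos φ₁ cos φ₂ sin²(Δλ/2) = 0.67622;  σ = 2·atan2(√a,√(1−a))
σ = 110.636° → d = Rσ = 6363·1.93096 = 12287 km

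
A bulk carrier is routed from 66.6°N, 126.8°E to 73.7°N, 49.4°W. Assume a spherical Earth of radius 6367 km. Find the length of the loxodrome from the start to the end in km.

6626 km

Δψ = ln[tan(π/4+φ₂/2)/tan(π/4+φ₁/2)] = +0.3688;  Δφ = +0.1239 rad,  Δλ = -3.0753 rad
q = Δφ/Δψ = 0.3360
d = R·√(Δφ² + q²Δλ²) = 6367·1.04062 = 6626 km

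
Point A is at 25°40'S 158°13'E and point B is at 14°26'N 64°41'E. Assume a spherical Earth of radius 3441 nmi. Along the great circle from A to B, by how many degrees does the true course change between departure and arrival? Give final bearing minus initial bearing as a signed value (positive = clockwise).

Initial bearing θ₁ = atan2(sin Δλ cos φ₂, cos φ₁ sin φ₂ − sin φ₁ cos φ₂ cos Δλ) = 281.62°
Final bearing θ₂ = (initial bearing from the destination back to the start) + 180° = 294.27°
Δθ = θ₂ − θ₁ = +12.6°

+12.6°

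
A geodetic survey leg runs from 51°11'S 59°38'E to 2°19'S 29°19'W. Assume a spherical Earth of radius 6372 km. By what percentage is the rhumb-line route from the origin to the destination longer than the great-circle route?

2.9%

Great circle: σ = 1.5278 rad → d_gc = Rσ = 9735.2 km
Rhumb: Δφ = +0.8529, Δλ = -1.5525, Δψ = +1.0028, q = Δφ/Δψ = 0.8505 → d_rh = R√(Δφ²+q²Δλ²) = 10016.2 km
Excess = (10016.2 − 9735.2) / 9735.2 = 281.0 / 9735.2 = 2.89% ≈ 2.9%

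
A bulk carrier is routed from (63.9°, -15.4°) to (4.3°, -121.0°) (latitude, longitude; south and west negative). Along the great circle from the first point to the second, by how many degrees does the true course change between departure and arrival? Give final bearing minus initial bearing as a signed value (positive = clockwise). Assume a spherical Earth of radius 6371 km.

-80.8°

At departure: θ₁ = atan2(sin Δλ cos φ₂, cos φ₁ sin φ₂ − sin φ₁ cos φ₂ cos Δλ) = 285.91°
At arrival: θ₂ = atan2(sin Δλ cos φ₁, −cos φ₂ sin φ₁ + sin φ₂ cos φ₁ cos Δλ) = 205.10°
Δθ = θ₂ − θ₁ = -80.8°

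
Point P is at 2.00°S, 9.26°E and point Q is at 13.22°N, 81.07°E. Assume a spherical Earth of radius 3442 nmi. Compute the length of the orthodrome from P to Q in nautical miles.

4373 nmi

cos σ = sin φ₁ sin φ₂ + cos φ₁ cos φ₂ cos Δλ
      = sin(-2.00°)sin(13.22°) + cos(-2.00°)cos(13.22°)cos(71.81°) = 0.2957
σ = 72.799° → d = Rσ = 3442·1.27058 = 4373 nmi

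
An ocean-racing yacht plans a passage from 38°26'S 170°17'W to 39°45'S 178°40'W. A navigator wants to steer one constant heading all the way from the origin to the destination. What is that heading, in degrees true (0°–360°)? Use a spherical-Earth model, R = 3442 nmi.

Δψ = ln[tan(π/4+φ₂/2)/tan(π/4+φ₁/2)] = -0.0296
Δλ = -0.1463 rad (taken the short way round)
course = atan2(Δλ, Δψ) = 258.56°

258.6°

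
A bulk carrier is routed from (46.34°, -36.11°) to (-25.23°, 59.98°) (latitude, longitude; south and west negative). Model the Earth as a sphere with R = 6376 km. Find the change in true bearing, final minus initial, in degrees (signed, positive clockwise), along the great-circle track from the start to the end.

+28.2°

At departure: θ₁ = atan2(sin Δλ cos φ₂, cos φ₁ sin φ₂ − sin φ₁ cos φ₂ cos Δλ) = 104.03°
At arrival: θ₂ = atan2(sin Δλ cos φ₁, −cos φ₂ sin φ₁ + sin φ₂ cos φ₁ cos Δλ) = 132.23°
Δθ = θ₂ − θ₁ = +28.2°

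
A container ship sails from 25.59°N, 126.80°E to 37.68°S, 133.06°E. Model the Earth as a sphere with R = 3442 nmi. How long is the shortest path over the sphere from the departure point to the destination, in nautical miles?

cos σ = sin φ₁ sin φ₂ + cos φ₁ cos φ₂ cos Δλ
      = sin(25.59°)sin(-37.68°) + cos(25.59°)cos(-37.68°)cos(6.26°) = 0.4455
σ = 63.543° → d = Rσ = 3442·1.10903 = 3817 nmi

3817 nmi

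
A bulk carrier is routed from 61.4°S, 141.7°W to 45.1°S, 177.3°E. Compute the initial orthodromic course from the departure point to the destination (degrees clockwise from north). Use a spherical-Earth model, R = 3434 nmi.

θ = atan2( sin Δλ·cos φ₂ ,  cos φ₁ sin φ₂ − sin φ₁ cos φ₂ cos Δλ )
  = atan2(-0.4631, +0.1286) = 285.53°

285.5°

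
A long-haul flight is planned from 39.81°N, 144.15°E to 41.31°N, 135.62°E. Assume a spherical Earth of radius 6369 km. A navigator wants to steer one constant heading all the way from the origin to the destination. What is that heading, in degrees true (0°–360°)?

Meridional parts: M(φ₁)=+0.7586, M(φ₂)=+0.7930 → ΔM = +0.0345;  Δλ = -0.1489 rad
tan C = Δλ / ΔM = -4.3200 → C = 283.03°

283.0°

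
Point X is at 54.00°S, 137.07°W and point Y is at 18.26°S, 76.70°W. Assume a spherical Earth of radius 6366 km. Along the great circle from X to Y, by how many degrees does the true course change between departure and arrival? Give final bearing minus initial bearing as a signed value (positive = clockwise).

Initial bearing θ₁ = atan2(sin Δλ cos φ₂, cos φ₁ sin φ₂ − sin φ₁ cos φ₂ cos Δλ) = 76.67°
Final bearing θ₂ = (initial bearing from the destination back to the start) + 180° = 37.03°
Δθ = θ₂ − θ₁ = -39.6°

-39.6°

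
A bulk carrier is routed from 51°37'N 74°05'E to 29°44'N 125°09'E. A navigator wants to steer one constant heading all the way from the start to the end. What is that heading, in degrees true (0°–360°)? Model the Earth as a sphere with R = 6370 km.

Δψ = ln[tan(π/4+φ₂/2)/tan(π/4+φ₁/2)] = -0.5114
Δλ = +0.8913 rad (taken the short way round)
course = atan2(Δλ, Δψ) = 119.85°

119.8°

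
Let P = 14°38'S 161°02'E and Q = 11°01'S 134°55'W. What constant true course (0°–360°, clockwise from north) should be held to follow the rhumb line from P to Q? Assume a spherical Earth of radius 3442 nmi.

86.7°

Δψ = ln[tan(π/4+φ₂/2)/tan(π/4+φ₁/2)] = +0.0647
Δλ = +1.1179 rad (taken the short way round)
course = atan2(Δλ, Δψ) = 86.69°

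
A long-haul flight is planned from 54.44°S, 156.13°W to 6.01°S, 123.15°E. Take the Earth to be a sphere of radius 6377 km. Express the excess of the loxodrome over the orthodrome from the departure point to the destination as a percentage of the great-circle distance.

2.8%

Great circle: σ = 1.3914 rad → d_gc = Rσ = 8872.9 km
Rhumb: Δφ = +0.8453, Δλ = -1.4088, Δψ = +1.0322, q = Δφ/Δψ = 0.8189 → d_rh = R√(Δφ²+q²Δλ²) = 9120.2 km
Excess = (9120.2 − 8872.9) / 8872.9 = 247.3 / 8872.9 = 2.79% ≈ 2.8%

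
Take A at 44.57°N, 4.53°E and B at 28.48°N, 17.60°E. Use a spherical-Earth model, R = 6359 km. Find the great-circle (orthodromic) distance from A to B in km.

2126 km

Haversine: a = sin²(Δφ/2)+cos φ₁ cos φ₂ sin²(Δλ/2) = 0.02770;  σ = 2·atan2(√a,√(1−a))
σ = 19.160° → d = Rσ = 6359·0.33440 = 2126 km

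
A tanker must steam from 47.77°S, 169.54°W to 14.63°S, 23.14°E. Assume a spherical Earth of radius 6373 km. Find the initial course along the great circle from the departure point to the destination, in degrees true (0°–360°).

N = sin Δλ·cos φ₂ = -0.2124;  D = cos φ₁ sin φ₂ − sin φ₁ cos φ₂ cos Δλ = -0.8687
initial course = atan2(N, D) = 193.74°

193.7°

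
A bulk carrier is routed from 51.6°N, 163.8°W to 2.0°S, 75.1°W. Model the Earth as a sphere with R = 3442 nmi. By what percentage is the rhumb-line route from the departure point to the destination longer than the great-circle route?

2.6%

Great circle: σ = 1.5841 rad → d_gc = Rσ = 5452.3 nmi
Rhumb: Δφ = -0.9355, Δλ = +1.5481, Δψ = -1.0898, q = Δφ/Δψ = 0.8584 → d_rh = R√(Δφ²+q²Δλ²) = 5593.9 nmi
Excess = (5593.9 − 5452.3) / 5452.3 = 141.6 / 5452.3 = 2.60% ≈ 2.6%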